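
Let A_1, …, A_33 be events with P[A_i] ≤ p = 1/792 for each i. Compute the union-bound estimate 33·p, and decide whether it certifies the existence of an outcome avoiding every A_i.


Union bound: P[∪_{i=1}^{33} A_i] ≤ Σ_i P[A_i] ≤ 33·p = 33·(1/792) = 1/24.
Numerically: 1/24 ≈ 0.042.
Is 1/24 < 1? YES.
Since P[∪ A_i] ≤ 1/24 < 1, the complement has P[∩ A_i^c] ≥ 1 − 1/24 = 23/24 > 0, so some outcome avoids every A_i.

33·p = 1/24 ≈ 0.042; existence CERTIFIED by the union bound.


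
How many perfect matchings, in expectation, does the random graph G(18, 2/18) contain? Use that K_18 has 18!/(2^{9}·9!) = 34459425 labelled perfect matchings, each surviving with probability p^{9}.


K_18 has 18!/(2^{9}·9!) = 34459425 labelled perfect matchings.
For each such perfect matching H, let X_H = 1 if all 9 edges of H are present in G. Then P[X_H = 1] = p^{9} = (1/9)^{9} = 1/387420489.
By linearity: E[X] = Σ_H E[X_H] = 34459425 · p^{9} = 34459425 · 1/387420489 = 425425/4782969.
Numerically: E[X] ≈ 0.08895.

E[X] = 34459425 · (1/9)^{9} = 425425/4782969 ≈ 0.08895.


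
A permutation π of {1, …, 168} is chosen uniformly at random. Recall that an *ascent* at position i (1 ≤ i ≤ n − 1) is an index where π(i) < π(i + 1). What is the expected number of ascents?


Write X = Σ X_I over i = 1, …, 167, with X_I the indicator of one ascent.
There are 167 indicators.
For each fixed i, the pair (π(i), π(i+1)) is a uniformly random ordered pair of distinct values from {1, …, 168}; by symmetry P[π(i) < π(i+1)] = 1/2.
By linearity: E[X] = 167 · (1/2) = (168 − 1) · (1/2) = 167/2 ≈ 83.500000.

E[X] = 167/2 = 83.500000.


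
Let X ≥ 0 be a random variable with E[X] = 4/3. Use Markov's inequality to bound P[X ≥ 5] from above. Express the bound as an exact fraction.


μ = E[X] = 4/3, a = 5.
Markov: P[X ≥ 5] ≤ μ/a = (4/3)/5 = 4/15.
Numerically: ≈ 0.26667.
(Since a = 5 > μ = 1.33333, the bound 4/15 is < 1 and informative.)

P[X ≥ 5] ≤ 4/15 ≈ 0.26667.


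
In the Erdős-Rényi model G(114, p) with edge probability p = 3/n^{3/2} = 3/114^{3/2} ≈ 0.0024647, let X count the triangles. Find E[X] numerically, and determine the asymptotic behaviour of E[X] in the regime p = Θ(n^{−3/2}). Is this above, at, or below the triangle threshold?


Number of potential triangles: C(114, 3) = 240464.
Each occurs with probability p³ ≈ (0.0024647)³ ≈ 1.4972418e-08.
By linearity: E[X] = C(114, 3)·p³ ≈ 240464 · 1.4972418e-08 ≈ 0.00360.
Since α = 3/2 > 1, p = c/n^{3/2} = o(1/n) is below the triangle threshold p ~ 1/n. Asymptotically E[X] ~ (c³/6)·n^{3(1−α)} = (3³/6)·n^{-1.5} → 0, so by Markov's inequality G has no triangles w.h.p.

E[X] ≈ 0.00360; in regime p = Θ(1/n^{3/2}) E[X] tends to 0 (below the triangle threshold p ~ 1/n).


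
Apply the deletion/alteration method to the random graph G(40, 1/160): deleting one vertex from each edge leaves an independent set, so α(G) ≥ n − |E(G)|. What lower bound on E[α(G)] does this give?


E[|E(G)|] = C(40, 2)·p = 780 · (1/160) = 39/8.
E[α(G)] ≥ n − E[|E(G)|] = 40 − 39/8 = 281/8.
Numerically: ≈ 35.125.
(This is only a lower bound; the true E[α(G)] may be larger.)

E[α(G)] ≥ 281/8 ≈ 35.125.


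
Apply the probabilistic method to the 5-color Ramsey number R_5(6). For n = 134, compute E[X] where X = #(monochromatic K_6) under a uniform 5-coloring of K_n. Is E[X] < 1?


E[X] = C(134, 6) · 5^{1 − 15} = 7177979809 · 5^{−14} = 7177979809/6103515625.
As a reduced fraction: E[X] = 7177979809/6103515625 ≈ 1.1760402.
Is E[X] < 1? NO.
Since E[X] ≥ 1, the first-moment bound is inconclusive at n = 134; it does NOT by itself certify R_5(6) > 134.

E[X] = 7177979809/6103515625 ≈ 1.1760402; E[X] ≥ 1; first-moment method inconclusive here.


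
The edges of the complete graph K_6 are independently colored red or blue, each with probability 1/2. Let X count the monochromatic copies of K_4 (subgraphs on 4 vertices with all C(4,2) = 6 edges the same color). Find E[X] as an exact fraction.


Let X = Σ_S X_S over the C(6, 4) = 15 subsets S of size 4, where X_S = 1 if the K_4 on S is monochromatic.
For a fixed S, the K_4 on S has C(4, 2) = 6 edges. P[all 6 edges red] = (1/2)^6, and likewise for blue, so P[monochromatic] = 2·(1/2)^6 = 2^{1 − 6} = 1/32.
By linearity: E[X] = C(6, 4) · 2^{1 − 6} = 15 · 1/32 = 15/32.
Numerically: E[X] ≈ 0.469.

E[X] = C(6,4)·2^(1−C(4,2)) = 15/32 ≈ 0.469.


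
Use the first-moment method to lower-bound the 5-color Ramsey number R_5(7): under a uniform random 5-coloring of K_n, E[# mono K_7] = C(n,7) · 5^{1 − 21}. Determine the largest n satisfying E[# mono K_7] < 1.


We need C(n, 7) · 5^{1 − 21} < 1, i.e. C(n, 7) < 5^{21 − 1} = 95367431640625.
Check values of n near the boundary:
  n = 333: C(333, 7) = 84549532139028; 84549532139028 < 95367431640625? YES
  n = 334: C(334, 7) = 86359460961576; 86359460961576 < 95367431640625? YES
  n = 335: C(335, 7) = 88202498238195; 88202498238195 < 95367431640625? YES
  n = 336: C(336, 7) = 90079147136880; 90079147136880 < 95367431640625? YES
  n = 337: C(337, 7) = 91989916924632; 91989916924632 < 95367431640625? YES
  n = 338: C(338, 7) = 93935323022736; 93935323022736 < 95367431640625? YES
  n = 339: C(339, 7) = 95915887062372; 95915887062372 < 95367431640625? NO
  n = 340: C(340, 7) = 97932136940560; 97932136940560 < 95367431640625? NO
The largest n with C(n, 7) < 95367431640625 is n = 338 (where E[X] = 93935323022736/95367431640625 ≈ 0.9850). Hence R_5(7) > 338, i.e. R_5(7) ≥ 339.

Largest n = 338; hence R_5(7) > 338.


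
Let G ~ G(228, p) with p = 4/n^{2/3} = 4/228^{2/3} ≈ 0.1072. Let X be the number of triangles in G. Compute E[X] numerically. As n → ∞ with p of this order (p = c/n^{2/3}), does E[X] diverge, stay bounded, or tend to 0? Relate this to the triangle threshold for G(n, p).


Number of potential triangles: C(228, 3) = 1949476.
Each occurs with probability p³ ≈ (0.1072)³ ≈ 1.231148e-03.
By linearity: E[X] = C(228, 3)·p³ ≈ 1949476 · 1.231148e-03 ≈ 2400.0936.
Since α = 2/3 < 1, p = c/n^{2/3} ≫ 1/n is above the triangle threshold p ~ 1/n. Asymptotically E[X] ~ (c³/6)·n^{3(1−α)} = (4³/6)·n^{1} → ∞; triangles are abundant w.h.p.

E[X] ≈ 2400.0936; in regime p = Θ(1/n^{2/3}) E[X] diverges (above the triangle threshold p ~ 1/n).


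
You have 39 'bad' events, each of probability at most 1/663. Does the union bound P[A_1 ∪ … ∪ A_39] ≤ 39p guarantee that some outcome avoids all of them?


Union bound: P[∪_{i=1}^{39} A_i] ≤ Σ_i P[A_i] ≤ 39·p = 39·(1/663) = 1/17.
Numerically: 1/17 ≈ 0.0588.
Is 1/17 < 1? YES.
Since P[∪ A_i] ≤ 1/17 < 1, the complement has P[∩ A_i^c] ≥ 1 − 1/17 = 16/17 > 0, so some outcome avoids every A_i.

39·p = 1/17 ≈ 0.0588; existence CERTIFIED by the union bound.


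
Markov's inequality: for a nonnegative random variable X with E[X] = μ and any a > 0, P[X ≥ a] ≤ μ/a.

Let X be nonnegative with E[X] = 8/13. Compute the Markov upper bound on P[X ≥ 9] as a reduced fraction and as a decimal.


μ = E[X] = 8/13, a = 9.
Markov: P[X ≥ 9] ≤ μ/a = (8/13)/9 = 8/117.
Numerically: ≈ 0.068376.
(Since a = 9 > μ = 0.615385, the bound 8/117 is < 1 and informative.)

P[X ≥ 9] ≤ 8/117 ≈ 0.068376.


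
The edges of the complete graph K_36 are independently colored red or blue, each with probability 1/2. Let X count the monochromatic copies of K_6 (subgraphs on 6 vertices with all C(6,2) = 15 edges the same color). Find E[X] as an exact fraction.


Let X = Σ_S X_S over the C(36, 6) = 1947792 subsets S of size 6, where X_S = 1 if the K_6 on S is monochromatic.
For a fixed S, the K_6 on S has C(6, 2) = 15 edges. P[all 15 edges red] = (1/2)^15, and likewise for blue, so P[monochromatic] = 2·(1/2)^15 = 2^{1 − 15} = 1/16384.
Summing: E[X] = C(36, 6) · 2^{1 − 15} = 1947792 · 1/16384 = 121737/1024.
Numerically: E[X] ≈ 118.88379.

E[X] = C(36,6)·2^(1−C(6,2)) = 121737/1024 ≈ 118.88379.


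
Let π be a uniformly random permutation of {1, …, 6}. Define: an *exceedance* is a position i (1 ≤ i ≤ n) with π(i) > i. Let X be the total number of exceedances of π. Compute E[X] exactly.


Write X = Σ_{i=1}^{6} X_i, where X_i = 1_{π(i) > i}.
For each fixed i, π(i) is uniform over {1, …, 6} (marginal of a uniform permutation), so P[π(i) > i] = (n − i)/n. Summing: Σ_{i=1}^{6} (n − i)/n = (0 + 1 + … + 5)/6 = 6(6 − 1)/(2·6) = (6 − 1)/2.
Hence E[X] = Σ_{i=1}^{6} (6 − i)/6 = 5/2 ≈ 2.50000.

E[X] = 5/2 = 2.50000.


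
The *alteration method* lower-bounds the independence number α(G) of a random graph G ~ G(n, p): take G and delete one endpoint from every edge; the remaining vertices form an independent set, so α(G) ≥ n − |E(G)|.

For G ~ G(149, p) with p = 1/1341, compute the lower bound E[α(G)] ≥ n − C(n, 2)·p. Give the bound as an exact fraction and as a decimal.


E[|E(G)|] = C(149, 2)·p = 11026 · (1/1341) = 74/9.
E[α(G)] ≥ n − E[|E(G)|] = 149 − 74/9 = 1267/9.
Numerically: ≈ 140.777778.
(This is only a lower bound; the true E[α(G)] may be larger.)

E[α(G)] ≥ 1267/9 ≈ 140.777778.


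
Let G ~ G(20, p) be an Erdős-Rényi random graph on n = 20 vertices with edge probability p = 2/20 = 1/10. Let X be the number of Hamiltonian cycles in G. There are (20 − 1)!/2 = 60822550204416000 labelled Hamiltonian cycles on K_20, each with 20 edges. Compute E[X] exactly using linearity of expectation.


K_20 has (20 − 1)!/2 = 60822550204416000 labelled Hamiltonian cycles.
For each such Hamiltonian cycle H, let X_H = 1 if all 20 edges of H are present in G. Then P[X_H = 1] = p^{20} = (1/10)^{20} = 1/100000000000000000000.
By linearity of expectation: E[X] = Σ_H E[X_H] = 60822550204416000 · p^{20} = 60822550204416000 · 1/100000000000000000000 = 14849255421/24414062500000.
Numerically: E[X] ≈ 0.000608226.

E[X] = 60822550204416000 · (1/10)^{20} = 14849255421/24414062500000 ≈ 0.000608226.


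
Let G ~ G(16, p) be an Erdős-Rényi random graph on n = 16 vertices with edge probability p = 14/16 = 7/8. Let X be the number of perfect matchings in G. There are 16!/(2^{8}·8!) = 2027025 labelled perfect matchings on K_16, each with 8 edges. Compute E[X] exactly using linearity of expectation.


K_16 has 16!/(2^{8}·8!) = 2027025 labelled perfect matchings.
For each such perfect matching H, let X_H = 1 if all 8 edges of H are present in G. Then P[X_H = 1] = p^{8} = (7/8)^{8} = 5764801/16777216.
Summing the indicators: E[X] = Σ_H E[X_H] = 2027025 · p^{8} = 2027025 · 5764801/16777216 = 11685395747025/16777216.
Numerically: E[X] ≈ 6.97e+05.

E[X] = 2027025 · (7/8)^{8} = 11685395747025/16777216 ≈ 6.97e+05.


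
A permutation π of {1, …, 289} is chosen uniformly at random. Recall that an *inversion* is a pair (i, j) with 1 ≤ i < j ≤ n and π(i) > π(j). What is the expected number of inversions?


Write X = Σ X_I over the C(289, 2) = 41616 pairs i < j, with X_I the indicator of one inversion.
There are 41616 indicators.
For each fixed pair i < j, the values π(i) and π(j) are two distinct elements of {1, …, 289} in uniformly random order; by symmetry P[π(i) > π(j)] = 1/2.
By linearity: E[X] = 41616 · (1/2) = C(289, 2) · (1/2) = 41616/2 = 20808 ≈ 20808.000.

E[X] = 20808 = 20808.000.


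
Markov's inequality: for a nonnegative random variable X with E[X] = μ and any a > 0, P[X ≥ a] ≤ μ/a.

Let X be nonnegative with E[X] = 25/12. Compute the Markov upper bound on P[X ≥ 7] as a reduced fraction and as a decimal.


μ = E[X] = 25/12, a = 7.
Markov: P[X ≥ 7] ≤ μ/a = (25/12)/7 = 25/84.
Numerically: ≈ 0.2976.
(Since a = 7 > μ = 2.0833, the bound 25/84 is < 1 and informative.)

P[X ≥ 7] ≤ 25/84 ≈ 0.2976.


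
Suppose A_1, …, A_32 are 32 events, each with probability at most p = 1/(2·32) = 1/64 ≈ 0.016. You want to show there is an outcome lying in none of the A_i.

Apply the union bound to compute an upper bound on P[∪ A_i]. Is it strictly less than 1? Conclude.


Union bound: P[∪_{i=1}^{32} A_i] ≤ Σ_i P[A_i] ≤ 32·p = 32·(1/64) = 1/2.
Numerically: 1/2 ≈ 0.500.
Is 1/2 < 1? YES.
Since P[∪ A_i] ≤ 1/2 < 1, the complement has P[∩ A_i^c] ≥ 1 − 1/2 = 1/2 > 0, so some outcome avoids every A_i.

32·p = 1/2 ≈ 0.500; existence CERTIFIED by the union bound.


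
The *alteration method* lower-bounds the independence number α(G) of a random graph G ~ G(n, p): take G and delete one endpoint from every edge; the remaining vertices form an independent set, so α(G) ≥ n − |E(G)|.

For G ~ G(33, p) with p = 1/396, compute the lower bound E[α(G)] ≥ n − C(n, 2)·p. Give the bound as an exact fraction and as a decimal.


E[|E(G)|] = C(33, 2)·p = 528 · (1/396) = 4/3.
E[α(G)] ≥ n − E[|E(G)|] = 33 − 4/3 = 95/3.
Numerically: ≈ 31.6667.
(This is only a lower bound; the true E[α(G)] may be larger.)

E[α(G)] ≥ 95/3 ≈ 31.6667.


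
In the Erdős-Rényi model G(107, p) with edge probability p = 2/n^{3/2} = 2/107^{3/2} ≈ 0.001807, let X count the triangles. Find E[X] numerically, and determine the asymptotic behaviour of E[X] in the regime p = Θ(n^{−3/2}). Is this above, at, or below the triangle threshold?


Number of potential triangles: C(107, 3) = 198485.
Each occurs with probability p³ ≈ (0.001807)³ ≈ 5.9001491e-09.
By linearity: E[X] = C(107, 3)·p³ ≈ 198485 · 5.9001491e-09 ≈ 0.00117.
Since α = 3/2 > 1, p = c/n^{3/2} = o(1/n) is below the triangle threshold p ~ 1/n. Asymptotically E[X] ~ (c³/6)·n^{3(1−α)} = (2³/6)·n^{-1.5} → 0, so by Markov's inequality G has no triangles w.h.p.

E[X] ≈ 0.00117; in regime p = Θ(1/n^{3/2}) E[X] tends to 0 (below the triangle threshold p ~ 1/n).


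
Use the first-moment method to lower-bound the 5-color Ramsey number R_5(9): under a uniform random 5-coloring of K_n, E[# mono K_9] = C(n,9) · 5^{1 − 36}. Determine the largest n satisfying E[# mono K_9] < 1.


We need C(n, 9) · 5^{1 − 36} < 1, i.e. C(n, 9) < 5^{36 − 1} = 2910383045673370361328125.
Check values of n near the boundary:
  n = 2167: C(2167, 9) = 2855899084841489792706810; 2855899084841489792706810 < 2910383045673370361328125? YES
  n = 2168: C(2168, 9) = 2867804175977929537095120; 2867804175977929537095120 < 2910383045673370361328125? YES
  n = 2169: C(2169, 9) = 2879753360044504243499683; 2879753360044504243499683 < 2910383045673370361328125? YES
  n = 2170: C(2170, 9) = 2891746779868845075610510; 2891746779868845075610510 < 2910383045673370361328125? YES
  n = 2171: C(2171, 9) = 2903784578674959601827205; 2903784578674959601827205 < 2910383045673370361328125? YES
  n = 2172: C(2172, 9) = 2915866900084148060642020; 2915866900084148060642020 < 2910383045673370361328125? NO
  n = 2173: C(2173, 9) = 2927993888115921319674265; 2927993888115921319674265 < 2910383045673370361328125? NO
  n = 2174: C(2174, 9) = 2940165687188920530702934; 2940165687188920530702934 < 2910383045673370361328125? NO
The largest n with C(n, 9) < 2910383045673370361328125 is n = 2171 (where E[X] = 580756915734991920365441/582076609134674072265625 ≈ 0.9977). Hence R_5(9) > 2171, i.e. R_5(9) ≥ 2172.

Largest n = 2171; hence R_5(9) > 2171.


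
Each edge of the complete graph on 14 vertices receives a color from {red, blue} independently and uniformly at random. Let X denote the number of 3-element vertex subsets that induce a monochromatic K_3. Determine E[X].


Let X = Σ_S X_S over the C(14, 3) = 364 subsets S of size 3, where X_S = 1 if the K_3 on S is monochromatic.
For a fixed S, the K_3 on S has C(3, 2) = 3 edges. P[all 3 edges red] = (1/2)^3, and likewise for blue, so P[monochromatic] = 2·(1/2)^3 = 2^{1 − 3} = 1/4.
Summing: E[X] = C(14, 3) · 2^{1 − 3} = 364 · 1/4 = 91.
Numerically: E[X] ≈ 91.0000.

E[X] = C(14,3)·2^(1−C(3,2)) = 91 ≈ 91.0000.


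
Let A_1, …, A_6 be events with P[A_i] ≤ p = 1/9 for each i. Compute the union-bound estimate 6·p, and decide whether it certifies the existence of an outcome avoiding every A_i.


Union bound: P[∪_{i=1}^{6} A_i] ≤ Σ_i P[A_i] ≤ 6·p = 6·(1/9) = 2/3.
Numerically: 2/3 ≈ 0.6666667.
Is 2/3 < 1? YES.
Since P[∪ A_i] ≤ 2/3 < 1, the complement has P[∩ A_i^c] ≥ 1 − 2/3 = 1/3 > 0, so some outcome avoids every A_i.

6·p = 2/3 ≈ 0.6666667; existence CERTIFIED by the union bound.


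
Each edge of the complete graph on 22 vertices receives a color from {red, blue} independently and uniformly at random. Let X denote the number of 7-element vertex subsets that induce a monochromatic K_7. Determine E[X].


Let X = Σ_S X_S over the C(22, 7) = 170544 subsets S of size 7, where X_S = 1 if the K_7 on S is monochromatic.
For a fixed S, the K_7 on S has C(7, 2) = 21 edges. P[all 21 edges red] = (1/2)^21, and likewise for blue, so P[monochromatic] = 2·(1/2)^21 = 2^{1 − 21} = 1/1048576.
By linearity of expectation: E[X] = C(22, 7) · 2^{1 − 21} = 170544 · 1/1048576 = 10659/65536.
Numerically: E[X] ≈ 0.16264.

E[X] = C(22,7)·2^(1−C(7,2)) = 10659/65536 ≈ 0.16264.


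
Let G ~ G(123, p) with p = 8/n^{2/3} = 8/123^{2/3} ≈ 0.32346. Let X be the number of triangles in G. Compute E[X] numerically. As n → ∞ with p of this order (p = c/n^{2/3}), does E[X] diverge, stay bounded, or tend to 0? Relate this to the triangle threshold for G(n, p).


Number of potential triangles: C(123, 3) = 302621.
Each occurs with probability p³ ≈ (0.32346)³ ≈ 3.38422896e-02.
By linearity: E[X] = C(123, 3)·p³ ≈ 302621 · 3.38422896e-02 ≈ 10241.387534.
Since α = 2/3 < 1, p = c/n^{2/3} ≫ 1/n is above the triangle threshold p ~ 1/n. Asymptotically E[X] ~ (c³/6)·n^{3(1−α)} = (8³/6)·n^{1} → ∞; triangles are abundant w.h.p.

E[X] ≈ 10241.387534; in regime p = Θ(1/n^{2/3}) E[X] diverges (above the triangle threshold p ~ 1/n).


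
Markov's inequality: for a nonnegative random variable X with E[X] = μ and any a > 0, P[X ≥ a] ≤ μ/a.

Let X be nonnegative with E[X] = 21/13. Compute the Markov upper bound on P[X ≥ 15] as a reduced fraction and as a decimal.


μ = E[X] = 21/13, a = 15.
Markov: P[X ≥ 15] ≤ μ/a = (21/13)/15 = 7/65.
Numerically: ≈ 0.10769.
(Since a = 15 > μ = 1.61538, the bound 7/65 is < 1 and informative.)

P[X ≥ 15] ≤ 7/65 ≈ 0.10769.


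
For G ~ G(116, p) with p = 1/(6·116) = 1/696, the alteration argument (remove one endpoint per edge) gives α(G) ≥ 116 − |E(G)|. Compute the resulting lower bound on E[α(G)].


E[|E(G)|] = C(116, 2)·p = 6670 · (1/696) = 115/12.
E[α(G)] ≥ n − E[|E(G)|] = 116 − 115/12 = 1277/12.
Numerically: ≈ 106.4167.
(This is only a lower bound; the true E[α(G)] may be larger.)

E[α(G)] ≥ 1277/12 ≈ 106.4167.


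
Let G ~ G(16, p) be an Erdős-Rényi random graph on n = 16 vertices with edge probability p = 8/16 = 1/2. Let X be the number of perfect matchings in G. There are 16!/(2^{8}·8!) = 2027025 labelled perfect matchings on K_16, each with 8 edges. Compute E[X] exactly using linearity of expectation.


K_16 has 16!/(2^{8}·8!) = 2027025 labelled perfect matchings.
For each such perfect matching H, let X_H = 1 if all 8 edges of H are present in G. Then P[X_H = 1] = p^{8} = (1/2)^{8} = 1/256.
By linearity: E[X] = Σ_H E[X_H] = 2027025 · p^{8} = 2027025 · 1/256 = 2027025/256.
Numerically: E[X] ≈ 7918.1.

E[X] = 2027025 · (1/2)^{8} = 2027025/256 ≈ 7918.1.


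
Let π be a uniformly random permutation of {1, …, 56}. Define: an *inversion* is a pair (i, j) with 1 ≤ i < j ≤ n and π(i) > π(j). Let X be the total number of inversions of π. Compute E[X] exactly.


Write X = Σ X_I over the C(56, 2) = 1540 pairs i < j, with X_I the indicator of one inversion.
There are 1540 indicators.
For each fixed pair i < j, the values π(i) and π(j) are two distinct elements of {1, …, 56} in uniformly random order; by symmetry P[π(i) > π(j)] = 1/2.
By linearity: E[X] = 1540 · (1/2) = C(56, 2) · (1/2) = 1540/2 = 770 ≈ 770.000.

E[X] = 770 = 770.000.


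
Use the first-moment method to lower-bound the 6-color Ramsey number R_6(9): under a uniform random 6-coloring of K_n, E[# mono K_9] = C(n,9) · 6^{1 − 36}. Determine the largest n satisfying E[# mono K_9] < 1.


We need C(n, 9) · 6^{1 − 36} < 1, i.e. C(n, 9) < 6^{36 − 1} = 1719070799748422591028658176.
Check values of n near the boundary:
  n = 4406: C(4406, 9) = 1710356485221788389505285700; 1710356485221788389505285700 < 1719070799748422591028658176? YES
  n = 4407: C(4407, 9) = 1713856532599459170657070050; 1713856532599459170657070050 < 1719070799748422591028658176? YES
  n = 4408: C(4408, 9) = 1717362945146264156457459600; 1717362945146264156457459600 < 1719070799748422591028658176? YES
  n = 4409: C(4409, 9) = 1720875732988608787686577131; 1720875732988608787686577131 < 1719070799748422591028658176? NO
  n = 4410: C(4410, 9) = 1724394906266704102180823710; 1724394906266704102180823710 < 1719070799748422591028658176? NO
  n = 4411: C(4411, 9) = 1727920475134582415883601405; 1727920475134582415883601405 < 1719070799748422591028658176? NO
The largest n with C(n, 9) < 1719070799748422591028658176 is n = 4408 (where E[X] = 35778394690547169926197075/35813974994758803979763712 ≈ 0.99901). Hence R_6(9) > 4408, i.e. R_6(9) ≥ 4409.

Largest n = 4408; hence R_6(9) > 4408.


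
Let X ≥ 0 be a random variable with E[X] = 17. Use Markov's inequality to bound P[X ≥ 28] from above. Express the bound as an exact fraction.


μ = E[X] = 17, a = 28.
Markov: P[X ≥ 28] ≤ μ/a = (17)/28 = 17/28.
Numerically: ≈ 0.607.
(Since a = 28 > μ = 17.000, the bound 17/28 is < 1 and informative.)

P[X ≥ 28] ≤ 17/28 ≈ 0.607.


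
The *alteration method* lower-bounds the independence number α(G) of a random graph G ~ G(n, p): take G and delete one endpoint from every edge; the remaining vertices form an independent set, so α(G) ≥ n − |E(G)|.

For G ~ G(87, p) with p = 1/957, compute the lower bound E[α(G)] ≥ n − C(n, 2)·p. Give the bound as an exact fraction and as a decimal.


E[|E(G)|] = C(87, 2)·p = 3741 · (1/957) = 43/11.
E[α(G)] ≥ n − E[|E(G)|] = 87 − 43/11 = 914/11.
Numerically: ≈ 83.091.
(This is only a lower bound; the true E[α(G)] may be larger.)

E[α(G)] ≥ 914/11 ≈ 83.091.


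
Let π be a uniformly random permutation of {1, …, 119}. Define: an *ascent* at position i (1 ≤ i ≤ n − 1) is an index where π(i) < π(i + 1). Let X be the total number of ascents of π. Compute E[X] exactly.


Write X = Σ X_I over i = 1, …, 118, with X_I the indicator of one ascent.
There are 118 indicators.
For each fixed i, the pair (π(i), π(i+1)) is a uniformly random ordered pair of distinct values from {1, …, 119}; by symmetry P[π(i) < π(i+1)] = 1/2.
By linearity: E[X] = 118 · (1/2) = (119 − 1) · (1/2) = 59 ≈ 59.0000.

E[X] = 59 = 59.0000.


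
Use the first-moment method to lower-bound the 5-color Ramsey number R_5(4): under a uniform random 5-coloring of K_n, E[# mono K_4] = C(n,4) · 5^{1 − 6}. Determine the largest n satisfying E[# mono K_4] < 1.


We need C(n, 4) · 5^{1 − 6} < 1, i.e. C(n, 4) < 5^{6 − 1} = 3125.
Check values of n near the boundary:
  n = 17: C(17, 4) = 2380; 2380 < 3125? YES
  n = 18: C(18, 4) = 3060; 3060 < 3125? YES
  n = 19: C(19, 4) = 3876; 3876 < 3125? NO
The largest n with C(n, 4) < 3125 is n = 18 (where E[X] = 612/625 ≈ 0.97920). Hence R_5(4) > 18, i.e. R_5(4) ≥ 19.

Largest n = 18; hence R_5(4) > 18.


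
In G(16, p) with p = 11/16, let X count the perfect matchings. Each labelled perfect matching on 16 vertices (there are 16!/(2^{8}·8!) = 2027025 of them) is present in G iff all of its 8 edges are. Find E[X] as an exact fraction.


K_16 has 16!/(2^{8}·8!) = 2027025 labelled perfect matchings.
For each such perfect matching H, let X_H = 1 if all 8 edges of H are present in G. Then P[X_H = 1] = p^{8} = (11/16)^{8} = 214358881/4294967296.
By linearity of expectation: E[X] = Σ_H E[X_H] = 2027025 · p^{8} = 2027025 · 214358881/4294967296 = 434510810759025/4294967296.
Numerically: E[X] ≈ 1.012e+05.

E[X] = 2027025 · (11/16)^{8} = 434510810759025/4294967296 ≈ 1.012e+05.


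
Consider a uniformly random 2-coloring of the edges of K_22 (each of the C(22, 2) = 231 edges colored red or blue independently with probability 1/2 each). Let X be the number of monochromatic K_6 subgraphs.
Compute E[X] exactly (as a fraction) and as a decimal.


Let X = Σ_S X_S over the C(22, 6) = 74613 subsets S of size 6, where X_S = 1 if the K_6 on S is monochromatic.
For a fixed S, the K_6 on S has C(6, 2) = 15 edges. P[all 15 edges red] = (1/2)^15, and likewise for blue, so P[monochromatic] = 2·(1/2)^15 = 2^{1 − 15} = 1/16384.
Summing: E[X] = C(22, 6) · 2^{1 − 15} = 74613 · 1/16384 = 74613/16384.
Numerically: E[X] ≈ 4.554.

E[X] = C(22,6)·2^(1−C(6,2)) = 74613/16384 ≈ 4.554.


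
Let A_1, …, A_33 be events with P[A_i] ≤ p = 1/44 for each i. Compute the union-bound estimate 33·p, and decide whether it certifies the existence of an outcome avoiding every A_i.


Union bound: P[∪_{i=1}^{33} A_i] ≤ Σ_i P[A_i] ≤ 33·p = 33·(1/44) = 3/4.
Numerically: 3/4 ≈ 0.7500000.
Is 3/4 < 1? YES.
Since P[∪ A_i] ≤ 3/4 < 1, the complement has P[∩ A_i^c] ≥ 1 − 3/4 = 1/4 > 0, so some outcome avoids every A_i.

33·p = 3/4 ≈ 0.7500000; existence CERTIFIED by the union bound.


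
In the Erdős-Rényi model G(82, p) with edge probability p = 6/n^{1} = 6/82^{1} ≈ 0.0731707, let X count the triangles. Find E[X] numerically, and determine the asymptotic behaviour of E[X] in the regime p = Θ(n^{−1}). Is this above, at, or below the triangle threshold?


Number of potential triangles: C(82, 3) = 88560.
Each occurs with probability p³ ≈ (0.0731707)³ ≈ 3.91752876e-04.
By linearity: E[X] = C(82, 3)·p³ ≈ 88560 · 3.91752876e-04 ≈ 34.693635.
Here α = 1, so p = 6/n is exactly at the triangle threshold p ~ 1/n. Asymptotically E[X] → c³/6 = 6³/6 = 36 ≈ 36.000000, a bounded constant. In this regime the triangle count is asymptotically Poisson(c³/6).

E[X] ≈ 34.693635; in regime p = Θ(1/n^{1}) E[X] stays bounded (at the triangle threshold p ~ 1/n).


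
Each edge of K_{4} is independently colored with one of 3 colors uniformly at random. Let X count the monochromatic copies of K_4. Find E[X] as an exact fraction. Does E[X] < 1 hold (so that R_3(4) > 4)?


E[X] = C(4, 4) · 3^{1 − 6} = 1 · 3^{−5} = 1/243.
As a reduced fraction: E[X] = 1/243 ≈ 0.004.
Is E[X] < 1? YES.
Since E[X] < 1, there exists a 3-coloring of K_{4} with no monochromatic K_4; hence R_3(4) > 4.

E[X] = 1/243 ≈ 0.004; E[X] < 1, so R_3(4) > 4.


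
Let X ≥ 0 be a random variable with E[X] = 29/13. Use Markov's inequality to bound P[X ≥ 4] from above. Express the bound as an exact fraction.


μ = E[X] = 29/13, a = 4.
Markov: P[X ≥ 4] ≤ μ/a = (29/13)/4 = 29/52.
Numerically: ≈ 0.55769.
(Since a = 4 > μ = 2.23077, the bound 29/52 is < 1 and informative.)

P[X ≥ 4] ≤ 29/52 ≈ 0.55769.


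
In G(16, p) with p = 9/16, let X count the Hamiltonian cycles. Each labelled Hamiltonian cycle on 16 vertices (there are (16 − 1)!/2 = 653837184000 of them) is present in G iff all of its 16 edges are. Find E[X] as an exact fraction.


K_16 has (16 − 1)!/2 = 653837184000 labelled Hamiltonian cycles.
For each such Hamiltonian cycle H, let X_H = 1 if all 16 edges of H are present in G. Then P[X_H = 1] = p^{16} = (9/16)^{16} = 1853020188851841/18446744073709551616.
By linearity: E[X] = Σ_H E[X_H] = 653837184000 · p^{16} = 653837184000 · 1853020188851841/18446744073709551616 = 1183177248216831945952875/18014398509481984.
Numerically: E[X] ≈ 6.568e+07.

E[X] = 653837184000 · (9/16)^{16} = 1183177248216831945952875/18014398509481984 ≈ 6.568e+07.


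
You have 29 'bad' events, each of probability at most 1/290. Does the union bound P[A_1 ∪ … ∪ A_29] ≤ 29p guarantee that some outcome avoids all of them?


Union bound: P[∪_{i=1}^{29} A_i] ≤ Σ_i P[A_i] ≤ 29·p = 29·(1/290) = 1/10.
Numerically: 1/10 ≈ 0.10000.
Is 1/10 < 1? YES.
Since P[∪ A_i] ≤ 1/10 < 1, the complement has P[∩ A_i^c] ≥ 1 − 1/10 = 9/10 > 0, so some outcome avoids every A_i.

29·p = 1/10 ≈ 0.10000; existence CERTIFIED by the union bound.


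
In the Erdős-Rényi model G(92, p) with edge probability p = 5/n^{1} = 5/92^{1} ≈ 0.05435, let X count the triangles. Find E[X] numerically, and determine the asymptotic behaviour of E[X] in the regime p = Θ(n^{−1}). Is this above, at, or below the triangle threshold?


Number of potential triangles: C(92, 3) = 125580.
Each occurs with probability p³ ≈ (0.05435)³ ≈ 1.605264e-04.
By linearity: E[X] = C(92, 3)·p³ ≈ 125580 · 1.605264e-04 ≈ 20.1589.
Here α = 1, so p = 5/n is exactly at the triangle threshold p ~ 1/n. Asymptotically E[X] → c³/6 = 5³/6 = 125/6 ≈ 20.8333, a bounded constant. In this regime the triangle count is asymptotically Poisson(c³/6).

E[X] ≈ 20.1589; in regime p = Θ(1/n^{1}) E[X] stays bounded (at the triangle threshold p ~ 1/n).


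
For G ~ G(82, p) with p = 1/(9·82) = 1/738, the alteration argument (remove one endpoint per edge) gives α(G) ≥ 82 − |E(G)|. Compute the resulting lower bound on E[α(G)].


E[|E(G)|] = C(82, 2)·p = 3321 · (1/738) = 9/2.
E[α(G)] ≥ n − E[|E(G)|] = 82 − 9/2 = 155/2.
Numerically: ≈ 77.50000.
(This is only a lower bound; the true E[α(G)] may be larger.)

E[α(G)] ≥ 155/2 ≈ 77.50000.


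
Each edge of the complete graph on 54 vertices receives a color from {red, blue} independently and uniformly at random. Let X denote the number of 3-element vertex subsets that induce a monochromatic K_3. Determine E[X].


Let X = Σ_S X_S over the C(54, 3) = 24804 subsets S of size 3, where X_S = 1 if the K_3 on S is monochromatic.
For a fixed S, the K_3 on S has C(3, 2) = 3 edges. P[all 3 edges red] = (1/2)^3, and likewise for blue, so P[monochromatic] = 2·(1/2)^3 = 2^{1 − 3} = 1/4.
By linearity: E[X] = C(54, 3) · 2^{1 − 3} = 24804 · 1/4 = 6201.
Numerically: E[X] ≈ 6201.000.

E[X] = C(54,3)·2^(1−C(3,2)) = 6201 ≈ 6201.000.


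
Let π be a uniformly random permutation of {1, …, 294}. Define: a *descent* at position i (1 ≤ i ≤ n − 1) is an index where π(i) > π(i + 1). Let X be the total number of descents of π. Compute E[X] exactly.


Write X = Σ X_I over i = 1, …, 293, with X_I the indicator of one descent.
There are 293 indicators.
For each fixed i, the pair (π(i), π(i+1)) is a uniformly random ordered pair of distinct values from {1, …, 294}; by symmetry P[π(i) > π(i+1)] = 1/2.
By linearity: E[X] = 293 · (1/2) = (294 − 1) · (1/2) = 293/2 ≈ 146.5000.

E[X] = 293/2 = 146.5000.


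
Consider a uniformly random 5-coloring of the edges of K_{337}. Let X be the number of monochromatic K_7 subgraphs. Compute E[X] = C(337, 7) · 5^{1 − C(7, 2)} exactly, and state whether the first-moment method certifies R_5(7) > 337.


E[X] = C(337, 7) · 5^{1 − 21} = 91989916924632 · 5^{−20} = 91989916924632/95367431640625.
As a reduced fraction: E[X] = 91989916924632/95367431640625 ≈ 0.9646.
Is E[X] < 1? YES.
Since E[X] < 1, there exists a 5-coloring of K_{337} with no monochromatic K_7; hence R_5(7) > 337.

E[X] = 91989916924632/95367431640625 ≈ 0.9646; E[X] < 1, so R_5(7) > 337.


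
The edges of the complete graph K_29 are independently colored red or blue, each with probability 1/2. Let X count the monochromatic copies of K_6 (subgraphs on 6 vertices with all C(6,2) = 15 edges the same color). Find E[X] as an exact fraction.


Let X = Σ_S X_S over the C(29, 6) = 475020 subsets S of size 6, where X_S = 1 if the K_6 on S is monochromatic.
For a fixed S, the K_6 on S has C(6, 2) = 15 edges. P[all 15 edges red] = (1/2)^15, and likewise for blue, so P[monochromatic] = 2·(1/2)^15 = 2^{1 − 15} = 1/16384.
By linearity of expectation: E[X] = C(29, 6) · 2^{1 − 15} = 475020 · 1/16384 = 118755/4096.
Numerically: E[X] ≈ 28.993.

E[X] = C(29,6)·2^(1−C(6,2)) = 118755/4096 ≈ 28.993.


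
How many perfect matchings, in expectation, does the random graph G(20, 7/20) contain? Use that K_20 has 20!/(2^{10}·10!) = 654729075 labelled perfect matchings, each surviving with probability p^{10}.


K_20 has 20!/(2^{10}·10!) = 654729075 labelled perfect matchings.
For each such perfect matching H, let X_H = 1 if all 10 edges of H are present in G. Then P[X_H = 1] = p^{10} = (7/20)^{10} = 282475249/10240000000000.
Summing the indicators: E[X] = Σ_H E[X_H] = 654729075 · p^{10} = 654729075 · 282475249/10240000000000 = 7397790339526587/409600000000.
Numerically: E[X] ≈ 18061.

E[X] = 654729075 · (7/20)^{10} = 7397790339526587/409600000000 ≈ 18061.


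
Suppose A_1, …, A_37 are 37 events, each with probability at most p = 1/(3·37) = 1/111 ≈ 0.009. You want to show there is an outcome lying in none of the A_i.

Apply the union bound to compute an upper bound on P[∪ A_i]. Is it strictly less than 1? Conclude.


Union bound: P[∪_{i=1}^{37} A_i] ≤ Σ_i P[A_i] ≤ 37·p = 37·(1/111) = 1/3.
Numerically: 1/3 ≈ 0.333.
Is 1/3 < 1? YES.
Since P[∪ A_i] ≤ 1/3 < 1, the complement has P[∩ A_i^c] ≥ 1 − 1/3 = 2/3 > 0, so some outcome avoids every A_i.

37·p = 1/3 ≈ 0.333; existence CERTIFIED by the union bound.


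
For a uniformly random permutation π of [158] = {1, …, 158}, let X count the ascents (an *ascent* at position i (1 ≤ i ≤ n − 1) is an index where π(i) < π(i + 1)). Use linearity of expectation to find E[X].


Write X = Σ X_I over i = 1, …, 157, with X_I the indicator of one ascent.
There are 157 indicators.
For each fixed i, the pair (π(i), π(i+1)) is a uniformly random ordered pair of distinct values from {1, …, 158}; by symmetry P[π(i) < π(i+1)] = 1/2.
By linearity: E[X] = 157 · (1/2) = (158 − 1) · (1/2) = 157/2 ≈ 78.500.

E[X] = 157/2 = 78.500.


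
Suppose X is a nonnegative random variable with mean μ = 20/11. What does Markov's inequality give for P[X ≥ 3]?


μ = E[X] = 20/11, a = 3.
Markov: P[X ≥ 3] ≤ μ/a = (20/11)/3 = 20/33.
Numerically: ≈ 0.60606.
(Since a = 3 > μ = 1.81818, the bound 20/33 is < 1 and informative.)

P[X ≥ 3] ≤ 20/33 ≈ 0.60606.


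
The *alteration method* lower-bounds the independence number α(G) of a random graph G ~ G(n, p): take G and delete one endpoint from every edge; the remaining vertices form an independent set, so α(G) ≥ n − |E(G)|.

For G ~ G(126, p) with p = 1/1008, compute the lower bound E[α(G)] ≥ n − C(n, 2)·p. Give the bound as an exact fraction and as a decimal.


E[|E(G)|] = C(126, 2)·p = 7875 · (1/1008) = 125/16.
E[α(G)] ≥ n − E[|E(G)|] = 126 − 125/16 = 1891/16.
Numerically: ≈ 118.188.
(This is only a lower bound; the true E[α(G)] may be larger.)

E[α(G)] ≥ 1891/16 ≈ 118.188.


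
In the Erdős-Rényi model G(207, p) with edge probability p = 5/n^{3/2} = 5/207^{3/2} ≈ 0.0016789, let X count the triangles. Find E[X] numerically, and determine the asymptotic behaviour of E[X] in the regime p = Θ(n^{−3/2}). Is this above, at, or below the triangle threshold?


Number of potential triangles: C(207, 3) = 1456935.
Each occurs with probability p³ ≈ (0.0016789)³ ≈ 4.7319861e-09.
By linearity: E[X] = C(207, 3)·p³ ≈ 1456935 · 4.7319861e-09 ≈ 0.00689.
Since α = 3/2 > 1, p = c/n^{3/2} = o(1/n) is below the triangle threshold p ~ 1/n. Asymptotically E[X] ~ (c³/6)·n^{3(1−α)} = (5³/6)·n^{-1.5} → 0, so by Markov's inequality G has no triangles w.h.p.

E[X] ≈ 0.00689; in regime p = Θ(1/n^{3/2}) E[X] tends to 0 (below the triangle threshold p ~ 1/n).


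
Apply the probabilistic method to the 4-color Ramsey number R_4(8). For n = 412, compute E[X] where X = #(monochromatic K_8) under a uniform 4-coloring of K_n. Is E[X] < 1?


E[X] = C(412, 8) · 4^{1 − 28} = 19229204065337145 · 4^{−27} = 19229204065337145/18014398509481984.
As a reduced fraction: E[X] = 19229204065337145/18014398509481984 ≈ 1.067.
Is E[X] < 1? NO.
Since E[X] ≥ 1, the first-moment bound is inconclusive at n = 412; it does NOT by itself certify R_4(8) > 412.

E[X] = 19229204065337145/18014398509481984 ≈ 1.067; E[X] ≥ 1; first-moment method inconclusive here.


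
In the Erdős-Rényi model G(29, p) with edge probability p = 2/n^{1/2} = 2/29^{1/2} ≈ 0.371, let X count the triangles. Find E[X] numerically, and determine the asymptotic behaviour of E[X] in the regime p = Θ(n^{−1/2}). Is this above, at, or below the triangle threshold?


Number of potential triangles: C(29, 3) = 3654.
Each occurs with probability p³ ≈ (0.371)³ ≈ 5.12263e-02.
By linearity: E[X] = C(29, 3)·p³ ≈ 3654 · 5.12263e-02 ≈ 187.181.
Since α = 1/2 < 1, p = c/n^{1/2} ≫ 1/n is above the triangle threshold p ~ 1/n. Asymptotically E[X] ~ (c³/6)·n^{3(1−α)} = (2³/6)·n^{1.5} → ∞; triangles are abundant w.h.p.

E[X] ≈ 187.181; in regime p = Θ(1/n^{1/2}) E[X] diverges (above the triangle threshold p ~ 1/n).


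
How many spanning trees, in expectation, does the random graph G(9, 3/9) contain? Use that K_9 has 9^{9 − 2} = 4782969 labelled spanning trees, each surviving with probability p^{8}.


K_9 has 9^{9 − 2} = 4782969 labelled spanning trees.
For each such spanning tree H, let X_H = 1 if all 8 edges of H are present in G. Then P[X_H = 1] = p^{8} = (1/3)^{8} = 1/6561.
Summing the indicators: E[X] = Σ_H E[X_H] = 4782969 · p^{8} = 4782969 · 1/6561 = 729.
Numerically: E[X] ≈ 729.

E[X] = 4782969 · (1/3)^{8} = 729 ≈ 729.


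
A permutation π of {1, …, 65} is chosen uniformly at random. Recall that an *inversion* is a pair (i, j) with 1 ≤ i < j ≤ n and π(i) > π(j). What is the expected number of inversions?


Write X = Σ X_I over the C(65, 2) = 2080 pairs i < j, with X_I the indicator of one inversion.
There are 2080 indicators.
For each fixed pair i < j, the values π(i) and π(j) are two distinct elements of {1, …, 65} in uniformly random order; by symmetry P[π(i) > π(j)] = 1/2.
By linearity: E[X] = 2080 · (1/2) = C(65, 2) · (1/2) = 2080/2 = 1040 ≈ 1040.000000.

E[X] = 1040 = 1040.000000.


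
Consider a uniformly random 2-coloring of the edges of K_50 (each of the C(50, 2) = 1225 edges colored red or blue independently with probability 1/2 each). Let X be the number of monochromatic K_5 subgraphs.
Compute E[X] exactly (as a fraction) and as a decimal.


Let X = Σ_S X_S over the C(50, 5) = 2118760 subsets S of size 5, where X_S = 1 if the K_5 on S is monochromatic.
For a fixed S, the K_5 on S has C(5, 2) = 10 edges. P[all 10 edges red] = (1/2)^10, and likewise for blue, so P[monochromatic] = 2·(1/2)^10 = 2^{1 − 10} = 1/512.
Summing: E[X] = C(50, 5) · 2^{1 − 10} = 2118760 · 1/512 = 264845/64.
Numerically: E[X] ≈ 4138.2031.

E[X] = C(50,5)·2^(1−C(5,2)) = 264845/64 ≈ 4138.2031.


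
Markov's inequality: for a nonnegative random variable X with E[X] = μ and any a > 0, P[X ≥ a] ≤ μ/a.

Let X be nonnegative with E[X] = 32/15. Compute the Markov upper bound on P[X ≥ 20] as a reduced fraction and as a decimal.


μ = E[X] = 32/15, a = 20.
Markov: P[X ≥ 20] ≤ μ/a = (32/15)/20 = 8/75.
Numerically: ≈ 0.106667.
(Since a = 20 > μ = 2.133333, the bound 8/75 is < 1 and informative.)

P[X ≥ 20] ≤ 8/75 ≈ 0.106667.


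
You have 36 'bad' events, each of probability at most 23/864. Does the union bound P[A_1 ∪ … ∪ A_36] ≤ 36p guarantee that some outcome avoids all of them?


Union bound: P[∪_{i=1}^{36} A_i] ≤ Σ_i P[A_i] ≤ 36·p = 36·(23/864) = 23/24.
Numerically: 23/24 ≈ 0.958.
Is 23/24 < 1? YES.
Since P[∪ A_i] ≤ 23/24 < 1, the complement has P[∩ A_i^c] ≥ 1 − 23/24 = 1/24 > 0, so some outcome avoids every A_i.

36·p = 23/24 ≈ 0.958; existence CERTIFIED by the union bound.


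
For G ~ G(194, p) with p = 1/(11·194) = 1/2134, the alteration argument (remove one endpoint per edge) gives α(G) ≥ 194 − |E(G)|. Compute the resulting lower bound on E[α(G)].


E[|E(G)|] = C(194, 2)·p = 18721 · (1/2134) = 193/22.
E[α(G)] ≥ n − E[|E(G)|] = 194 − 193/22 = 4075/22.
Numerically: ≈ 185.2273.
(This is only a lower bound; the true E[α(G)] may be larger.)

E[α(G)] ≥ 4075/22 ≈ 185.2273.
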